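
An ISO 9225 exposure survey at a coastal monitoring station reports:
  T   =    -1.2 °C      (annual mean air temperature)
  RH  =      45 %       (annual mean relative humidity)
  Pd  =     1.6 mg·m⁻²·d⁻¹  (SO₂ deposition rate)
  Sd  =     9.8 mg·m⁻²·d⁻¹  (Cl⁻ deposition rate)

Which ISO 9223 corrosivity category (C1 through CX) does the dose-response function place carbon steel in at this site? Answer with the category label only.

C2

carbon steel: temperature factor f = +0.150·(-11.2) = -1.6800
  sulphur-dioxide contribution → 1.036 μm/a
  chloride contribution → 1.767 μm/a
  ⇒ r_corr(carbon steel) = 2.803 μm/a
2.8 μm/a falls in (1.3, 25] for carbon steel → category C2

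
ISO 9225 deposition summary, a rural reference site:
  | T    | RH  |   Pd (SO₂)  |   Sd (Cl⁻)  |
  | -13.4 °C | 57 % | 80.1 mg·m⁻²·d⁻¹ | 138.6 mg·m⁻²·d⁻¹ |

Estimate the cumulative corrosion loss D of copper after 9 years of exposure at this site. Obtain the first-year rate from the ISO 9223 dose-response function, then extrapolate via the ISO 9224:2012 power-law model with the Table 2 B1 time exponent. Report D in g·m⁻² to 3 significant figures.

D(9) = 7.05 g·m⁻²

copper: temperature factor f = +0.126·(-23.4) = -2.9484
  SO₂ term: 0.0053·80.1^0.26·exp(0.059·57-2.9484) = 0.02508
  Cl⁻ term: 0.01025·138.6^0.27·exp(0.036·57+0.049·-13.4) = 0.1567
  sum: 0.02508 + 0.1567 → r_corr = 0.1818 μm/a
ISO 9224: D(t) = r_corr · t^b with b = 0.667 (copper, B1)
  D(9) = 0.1818 × 9^0.667 = 0.1818 × 4.33 = 0.787 μm
  Mass loss = 0.787 μm × 8.96 g/cm³ = 7.051 g·m⁻²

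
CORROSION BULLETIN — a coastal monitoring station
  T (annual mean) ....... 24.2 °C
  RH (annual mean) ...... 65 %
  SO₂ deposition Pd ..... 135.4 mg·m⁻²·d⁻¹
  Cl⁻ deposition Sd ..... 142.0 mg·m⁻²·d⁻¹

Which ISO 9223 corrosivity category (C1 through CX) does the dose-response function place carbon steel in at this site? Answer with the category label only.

carbon steel: temperature factor f = -0.054·(14.2) = -0.7668
  Pd branch = 1.77·Pd^0.52·e^(0.02·RH+f) = 38.72 μm/a
  Sd branch = 0.102·Sd^0.62·e^(0.033·RH+0.04·T) = 49.54 μm/a
  r_corr = 38.72 + 49.54 = 88.27 μm/a
88.3 μm/a falls in (80, 200] for carbon steel → category C5

C5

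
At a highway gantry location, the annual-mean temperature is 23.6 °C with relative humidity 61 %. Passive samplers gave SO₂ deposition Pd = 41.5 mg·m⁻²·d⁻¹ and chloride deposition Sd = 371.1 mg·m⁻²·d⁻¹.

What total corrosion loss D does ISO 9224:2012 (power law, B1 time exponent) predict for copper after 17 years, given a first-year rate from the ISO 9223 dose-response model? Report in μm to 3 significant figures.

copper: T>10 °C ⇒ hinge -0.080·(23.6−10) = -1.0880
  SO₂ term: 0.0053·41.5^0.26·exp(0.059·61-1.0880) = 0.172
  Cl⁻ term: 0.01025·371.1^0.27·exp(0.036·61+0.049·23.6) = 1.447
  r_corr = 0.172 + 1.447 = 1.619 μm/a
Long-term exponent b (ISO 9224 Table 2, B1) = 0.667
  D(17) = 1.619 × 17^0.667 = 1.619 × 6.618 = 10.71 μm

D(17) = 10.7 μm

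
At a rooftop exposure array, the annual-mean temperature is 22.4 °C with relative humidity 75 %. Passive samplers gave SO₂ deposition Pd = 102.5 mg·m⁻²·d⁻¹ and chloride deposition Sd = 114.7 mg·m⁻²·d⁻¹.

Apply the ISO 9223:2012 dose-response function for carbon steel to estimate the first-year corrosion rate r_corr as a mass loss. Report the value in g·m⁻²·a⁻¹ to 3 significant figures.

carbon steel: f(T) = -0.054·(T−10) [T>10 °C] = -0.6696
  Pd branch = 1.77·Pd^0.52·e^(0.02·RH+f) = 45.1 μm/a
  Sd branch = 0.102·Sd^0.62·e^(0.033·RH+0.04·T) = 56.17 μm/a
  r_corr = 45.1 + 56.17 = 101.3 μm/a
Convert to mass loss: 101.3 μm/a × 7.85 g/cm³ = 795 g·m⁻²·a⁻¹

r_corr = 795 g·m⁻²·a⁻¹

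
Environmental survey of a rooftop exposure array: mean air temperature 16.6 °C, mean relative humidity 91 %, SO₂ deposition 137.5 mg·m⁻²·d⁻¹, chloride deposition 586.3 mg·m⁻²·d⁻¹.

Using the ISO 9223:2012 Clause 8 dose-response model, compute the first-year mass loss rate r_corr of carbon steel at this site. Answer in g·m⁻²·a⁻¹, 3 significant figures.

carbon steel: T>10 °C ⇒ hinge -0.054·(16.6−10) = -0.3564
  SO₂ term: 1.77·137.5^0.52·exp(0.02·91-0.3564) = 98.97
  Sd branch = 0.102·Sd^0.62·e^(0.033·RH+0.04·T) = 207.7 μm/a
  sum: 98.97 + 207.7 → r_corr = 306.7 μm/a
Convert to mass loss: 306.7 μm/a × 7.85 g/cm³ = 2407 g·m⁻²·a⁻¹

r_corr = 2.41e+03 g·m⁻²·a⁻¹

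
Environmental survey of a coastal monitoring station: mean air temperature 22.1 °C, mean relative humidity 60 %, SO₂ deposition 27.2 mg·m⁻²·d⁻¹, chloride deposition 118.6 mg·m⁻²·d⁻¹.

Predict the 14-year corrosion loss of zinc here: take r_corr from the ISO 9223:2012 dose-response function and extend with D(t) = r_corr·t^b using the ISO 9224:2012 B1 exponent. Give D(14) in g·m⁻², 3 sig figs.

zinc: temperature factor f = -0.071·(12.1) = -0.8591
  SO₂ term: 0.0129·27.2^0.44·exp(0.046·60-0.8591) = 0.3693
  Sd branch = 0.0175·Sd^0.57·e^(0.008·RH+0.085·T) = 2.815 μm/a
  sum: 0.3693 + 2.815 → r_corr = 3.185 μm/a
ISO 9224: D(t) = r_corr · t^b with b = 0.813 (zinc, B1)
  D(14) = 3.185 × 14^0.813 = 3.185 × 8.547 = 27.22 μm
  Mass loss = 27.22 μm × 7.14 g/cm³ = 194.3 g·m⁻²

D(14) = 194 g·m⁻²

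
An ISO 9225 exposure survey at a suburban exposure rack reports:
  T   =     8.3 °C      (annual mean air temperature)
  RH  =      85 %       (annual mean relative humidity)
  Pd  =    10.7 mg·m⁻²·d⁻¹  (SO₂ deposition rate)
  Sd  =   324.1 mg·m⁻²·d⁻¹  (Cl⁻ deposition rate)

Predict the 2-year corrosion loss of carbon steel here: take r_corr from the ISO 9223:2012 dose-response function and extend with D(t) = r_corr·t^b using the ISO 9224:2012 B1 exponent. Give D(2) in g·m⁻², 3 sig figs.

D(2) = 1.25e+03 g·m⁻²

carbon steel: temperature factor f = +0.150·(-1.7) = -0.2550
  Pd branch = 1.77·Pd^0.52·e^(0.02·RH+f) = 25.75 μm/a
  Cl⁻ term: 0.102·324.1^0.62·exp(0.033·85+0.04·8.3) = 84.65
  r_corr = 25.75 + 84.65 = 110.4 μm/a
ISO 9224: D(t) = r_corr · t^b with b = 0.523 (carbon steel, B1)
  D(2) = 110.4 × 2^0.523 = 110.4 × 1.437 = 158.6 μm
  Mass loss = 158.6 μm × 7.85 g/cm³ = 1245 g·m⁻²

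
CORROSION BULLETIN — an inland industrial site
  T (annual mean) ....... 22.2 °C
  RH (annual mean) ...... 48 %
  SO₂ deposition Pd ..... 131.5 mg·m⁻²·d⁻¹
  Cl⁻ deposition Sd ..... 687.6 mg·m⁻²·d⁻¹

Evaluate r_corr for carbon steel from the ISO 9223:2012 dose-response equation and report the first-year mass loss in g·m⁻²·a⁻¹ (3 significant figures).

r_corr = 782 g·m⁻²·a⁻¹

carbon steel: f(T) = -0.054·(T−10) [T>10 °C] = -0.6588
  SO₂ term: 1.77·131.5^0.52·exp(0.02·48-0.6588) = 30.24
  Sd branch = 0.102·Sd^0.62·e^(0.033·RH+0.04·T) = 69.39 μm/a
  r_corr = 30.24 + 69.39 = 99.64 μm/a
Convert to mass loss: 99.64 μm/a × 7.85 g/cm³ = 782.2 g·m⁻²·a⁻¹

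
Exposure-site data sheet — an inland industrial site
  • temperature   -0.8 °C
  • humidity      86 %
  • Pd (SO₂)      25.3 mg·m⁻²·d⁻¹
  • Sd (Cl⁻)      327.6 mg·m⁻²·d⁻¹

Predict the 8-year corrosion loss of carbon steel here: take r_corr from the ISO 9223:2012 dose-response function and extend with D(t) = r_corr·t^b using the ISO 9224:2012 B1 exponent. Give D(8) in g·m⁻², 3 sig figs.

D(8) = 1.67e+03 g·m⁻²

carbon steel: T≤10 °C ⇒ hinge +0.150·(-0.8−10) = -1.6200
  SO₂ term: 1.77·25.3^0.52·exp(0.02·86-1.6200) = 10.5
  Cl⁻ term: 0.102·327.6^0.62·exp(0.033·86+0.04·-0.8) = 61.2
  sum: 10.5 + 61.2 → r_corr = 71.69 μm/a
ISO 9224: D(t) = r_corr · t^b with b = 0.523 (carbon steel, B1)
  D(8) = 71.69 × 8^0.523 = 71.69 × 2.967 = 212.7 μm
  Mass loss = 212.7 μm × 7.85 g/cm³ = 1670 g·m⁻²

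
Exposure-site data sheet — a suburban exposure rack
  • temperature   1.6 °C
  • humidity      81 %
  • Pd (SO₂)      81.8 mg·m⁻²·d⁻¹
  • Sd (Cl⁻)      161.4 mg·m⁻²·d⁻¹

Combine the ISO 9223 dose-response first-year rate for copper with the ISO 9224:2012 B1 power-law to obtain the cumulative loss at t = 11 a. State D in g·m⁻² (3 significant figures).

copper: temperature factor f = +0.126·(-8.4) = -1.0584
  SO₂ term: 0.0053·81.8^0.26·exp(0.059·81-1.0584) = 0.6877
  Cl⁻ term: 0.01025·161.4^0.27·exp(0.036·81+0.049·1.6) = 0.8078
  sum: 0.6877 + 0.8078 → r_corr = 1.496 μm/a
Power-law: D(11) = r_corr · 11^0.667
  D(11) = 1.496 × 11^0.667 = 1.496 × 4.95 = 7.403 μm
  Mass loss = 7.403 μm × 8.96 g/cm³ = 66.33 g·m⁻²

D(11) = 66.3 g·m⁻²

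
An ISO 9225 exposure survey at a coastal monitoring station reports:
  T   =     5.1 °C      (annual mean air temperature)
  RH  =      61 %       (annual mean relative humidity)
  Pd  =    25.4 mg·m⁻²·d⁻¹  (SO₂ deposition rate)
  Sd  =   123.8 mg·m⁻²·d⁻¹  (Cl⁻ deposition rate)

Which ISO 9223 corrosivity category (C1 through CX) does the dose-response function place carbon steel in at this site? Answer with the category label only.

C3

carbon steel: f(T) = +0.150·(T−10) [T≤10 °C] = -0.7350
  Pd branch = 1.77·Pd^0.52·e^(0.02·RH+f) = 15.46 μm/a
  Sd branch = 0.102·Sd^0.62·e^(0.033·RH+0.04·T) = 18.57 μm/a
  r_corr = 15.46 + 18.57 = 34.03 μm/a
ISO 9223 Table 2 (carbon steel): 25 < 34 ≤ 50 μm/a ⇒ C3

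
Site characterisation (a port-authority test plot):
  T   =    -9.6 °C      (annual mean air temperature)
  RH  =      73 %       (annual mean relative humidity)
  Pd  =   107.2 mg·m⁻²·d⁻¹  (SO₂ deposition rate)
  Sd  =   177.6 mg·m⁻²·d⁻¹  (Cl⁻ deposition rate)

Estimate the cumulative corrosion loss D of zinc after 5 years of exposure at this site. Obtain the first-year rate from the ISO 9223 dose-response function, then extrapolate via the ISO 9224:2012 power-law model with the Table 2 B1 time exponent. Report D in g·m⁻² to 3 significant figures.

D(5) = 43.4 g·m⁻²

zinc: f(T) = +0.038·(T−10) [T≤10 °C] = -0.7448
  Pd branch = 0.0129·Pd^0.44·e^(0.046·RH+f) = 1.376 μm/a
  Sd branch = 0.0175·Sd^0.57·e^(0.008·RH+0.085·T) = 0.2657 μm/a
  r_corr = 1.376 + 0.2657 = 1.642 μm/a
Power-law: D(5) = r_corr · 5^0.813
  D(5) = 1.642 × 5^0.813 = 1.642 × 3.701 = 6.077 μm
  Mass loss = 6.077 μm × 7.14 g/cm³ = 43.39 g·m⁻²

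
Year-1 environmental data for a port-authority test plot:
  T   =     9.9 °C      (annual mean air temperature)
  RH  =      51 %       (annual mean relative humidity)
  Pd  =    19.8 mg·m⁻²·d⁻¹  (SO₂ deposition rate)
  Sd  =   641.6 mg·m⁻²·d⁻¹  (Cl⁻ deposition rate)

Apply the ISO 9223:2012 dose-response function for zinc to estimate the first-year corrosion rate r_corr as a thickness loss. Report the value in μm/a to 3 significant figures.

r_corr = 2.93 μm/a

zinc: T≤10 °C ⇒ hinge +0.038·(9.9−10) = -0.0038
  SO₂ term: 0.0129·19.8^0.44·exp(0.046·51-0.0038) = 0.4993
  Cl⁻ term: 0.0175·641.6^0.57·exp(0.008·51+0.085·9.9) = 2.431
  sum: 0.4993 + 2.431 → r_corr = 2.931 μm/a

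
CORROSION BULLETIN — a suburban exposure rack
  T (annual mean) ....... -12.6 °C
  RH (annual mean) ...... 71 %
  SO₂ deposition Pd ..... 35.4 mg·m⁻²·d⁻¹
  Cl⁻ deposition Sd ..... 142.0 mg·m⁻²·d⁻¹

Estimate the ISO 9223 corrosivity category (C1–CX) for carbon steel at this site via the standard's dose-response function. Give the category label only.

C2

carbon steel: f(T) = +0.150·(T−10) [T≤10 °C] = -3.3900
  SO₂ term: 1.77·35.4^0.52·exp(0.02·71-3.3900) = 1.577
  Sd branch = 0.102·Sd^0.62·e^(0.033·RH+0.04·T) = 13.86 μm/a
  r_corr = 1.577 + 13.86 = 15.43 μm/a
Category bounds: 1.3…25 μm/a bracket r_corr ⇒ C2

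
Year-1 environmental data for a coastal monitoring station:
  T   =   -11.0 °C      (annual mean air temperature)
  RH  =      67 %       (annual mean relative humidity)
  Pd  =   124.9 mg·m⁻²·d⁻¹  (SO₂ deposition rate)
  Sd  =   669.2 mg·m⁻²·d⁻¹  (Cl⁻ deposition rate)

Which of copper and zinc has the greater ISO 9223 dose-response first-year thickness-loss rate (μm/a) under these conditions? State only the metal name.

zinc

copper: temperature factor f = +0.126·(-21.0) = -2.6460
  SO₂ term: 0.0053·124.9^0.26·exp(0.059·67-2.6460) = 0.06871
  Cl⁻ term: 0.01025·669.2^0.27·exp(0.036·67+0.049·-11.0) = 0.3864
  r_corr = 0.06871 + 0.3864 = 0.4551 μm/a
zinc: T≤10 °C ⇒ hinge +0.038·(-11.0−10) = -0.7980
  Pd branch = 0.0129·Pd^0.44·e^(0.046·RH+f) = 1.059 μm/a
  Cl⁻ term: 0.0175·669.2^0.57·exp(0.008·67+0.085·-11.0) = 0.479
  sum: 1.059 + 0.479 → r_corr = 1.538 μm/a
Ordering by μm/a: zinc (1.54) > copper (0.455)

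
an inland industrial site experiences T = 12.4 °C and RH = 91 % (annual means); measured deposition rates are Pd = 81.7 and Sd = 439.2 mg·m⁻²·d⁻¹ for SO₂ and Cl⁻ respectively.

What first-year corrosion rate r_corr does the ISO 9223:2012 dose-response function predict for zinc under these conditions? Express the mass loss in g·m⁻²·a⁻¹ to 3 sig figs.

zinc: T>10 °C ⇒ hinge -0.071·(12.4−10) = -0.1704
  Pd branch = 0.0129·Pd^0.44·e^(0.046·RH+f) = 4.965 μm/a
  Sd branch = 0.0175·Sd^0.57·e^(0.008·RH+0.085·T) = 3.336 μm/a
  r_corr = 4.965 + 3.336 = 8.301 μm/a
Convert to mass loss: 8.301 μm/a × 7.14 g/cm³ = 59.27 g·m⁻²·a⁻¹

r_corr = 59.3 g·m⁻²·a⁻¹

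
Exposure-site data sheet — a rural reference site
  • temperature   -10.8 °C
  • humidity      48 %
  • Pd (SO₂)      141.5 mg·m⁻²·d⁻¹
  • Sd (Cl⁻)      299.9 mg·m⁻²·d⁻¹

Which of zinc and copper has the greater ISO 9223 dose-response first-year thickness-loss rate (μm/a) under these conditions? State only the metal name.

zinc

zinc: T≤10 °C ⇒ hinge +0.038·(-10.8−10) = -0.7904
  sulphur-dioxide contribution → 0.4705 μm/a
  chloride contribution → 0.2649 μm/a
  ⇒ r_corr(zinc) = 0.7354 μm/a
copper: f(T) = +0.126·(T−10) [T≤10 °C] = -2.6208
  sulphur-dioxide contribution → 0.02372 μm/a
  chloride contribution → 0.1585 μm/a
  ⇒ r_corr(copper) = 0.1823 μm/a
Ordering by μm/a: zinc (0.735) > copper (0.182)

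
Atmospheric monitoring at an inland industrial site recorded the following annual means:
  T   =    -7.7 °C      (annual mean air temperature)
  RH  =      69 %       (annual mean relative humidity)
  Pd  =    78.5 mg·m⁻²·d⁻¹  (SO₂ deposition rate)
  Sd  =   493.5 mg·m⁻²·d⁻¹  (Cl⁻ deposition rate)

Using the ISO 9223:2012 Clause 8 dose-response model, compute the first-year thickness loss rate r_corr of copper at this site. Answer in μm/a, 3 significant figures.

copper: temperature factor f = +0.126·(-17.7) = -2.2302
  sulphur-dioxide contribution → 0.1038 μm/a
  chloride contribution → 0.4496 μm/a
  total first-year rate 0.5535 μm/a

r_corr = 0.553 μm/a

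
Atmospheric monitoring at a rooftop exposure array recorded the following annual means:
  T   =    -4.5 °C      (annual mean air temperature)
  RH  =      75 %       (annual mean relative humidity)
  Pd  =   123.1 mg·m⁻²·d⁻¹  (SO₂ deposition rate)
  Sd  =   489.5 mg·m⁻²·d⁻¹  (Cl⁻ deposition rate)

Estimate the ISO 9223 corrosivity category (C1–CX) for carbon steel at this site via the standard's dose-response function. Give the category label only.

C4

carbon steel: f(T) = +0.150·(T−10) [T≤10 °C] = -2.1750
  sulphur-dioxide contribution → 11.01 μm/a
  chloride contribution → 47.09 μm/a
  total first-year rate 58.1 μm/a
58.1 μm/a falls in (50, 80] for carbon steel → category C4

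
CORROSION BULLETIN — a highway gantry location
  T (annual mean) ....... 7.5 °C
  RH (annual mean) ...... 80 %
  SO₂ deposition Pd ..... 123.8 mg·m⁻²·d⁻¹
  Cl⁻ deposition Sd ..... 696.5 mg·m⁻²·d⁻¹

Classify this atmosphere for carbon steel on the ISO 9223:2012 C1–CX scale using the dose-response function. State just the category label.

C5

carbon steel: T≤10 °C ⇒ hinge +0.150·(7.5−10) = -0.3750
  sulphur-dioxide contribution → 73.82 μm/a
  chloride contribution → 111.7 μm/a
  total first-year rate 185.5 μm/a
Category bounds: 80…200 μm/a bracket r_corr ⇒ C5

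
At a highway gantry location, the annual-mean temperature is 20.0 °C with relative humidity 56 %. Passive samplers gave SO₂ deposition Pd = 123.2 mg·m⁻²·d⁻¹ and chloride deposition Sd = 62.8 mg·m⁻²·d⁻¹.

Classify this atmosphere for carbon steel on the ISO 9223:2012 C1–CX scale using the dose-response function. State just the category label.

carbon steel: T>10 °C ⇒ hinge -0.054·(20.0−10) = -0.5400
  sulphur-dioxide contribution → 38.64 μm/a
  chloride contribution → 18.76 μm/a
  total first-year rate 57.4 μm/a
Category bounds: 50…80 μm/a bracket r_corr ⇒ C4

C4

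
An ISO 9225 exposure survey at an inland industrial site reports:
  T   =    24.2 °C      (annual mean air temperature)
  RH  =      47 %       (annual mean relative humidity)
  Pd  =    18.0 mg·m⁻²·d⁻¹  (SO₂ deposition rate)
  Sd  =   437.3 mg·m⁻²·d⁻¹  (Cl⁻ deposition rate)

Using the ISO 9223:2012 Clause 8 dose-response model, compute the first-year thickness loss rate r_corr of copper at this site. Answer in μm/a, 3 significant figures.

r_corr = 0.999 μm/a

copper: T>10 °C ⇒ hinge -0.080·(24.2−10) = -1.1360
  SO₂ term: 0.0053·18.0^0.26·exp(0.059·47-1.1360) = 0.05775
  Cl⁻ term: 0.01025·437.3^0.27·exp(0.036·47+0.049·24.2) = 0.9409
  r_corr = 0.05775 + 0.9409 = 0.9987 μm/a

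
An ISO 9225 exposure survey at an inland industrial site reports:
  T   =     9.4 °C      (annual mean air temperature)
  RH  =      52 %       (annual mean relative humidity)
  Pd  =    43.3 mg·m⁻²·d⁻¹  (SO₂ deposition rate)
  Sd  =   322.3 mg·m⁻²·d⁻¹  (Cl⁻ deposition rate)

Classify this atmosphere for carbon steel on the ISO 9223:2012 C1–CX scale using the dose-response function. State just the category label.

C4

carbon steel: temperature factor f = +0.150·(-0.6) = -0.0900
  Pd branch = 1.77·Pd^0.52·e^(0.02·RH+f) = 32.47 μm/a
  Cl⁻ term: 0.102·322.3^0.62·exp(0.033·52+0.04·9.4) = 29.67
  sum: 32.47 + 29.67 → r_corr = 62.14 μm/a
62.1 μm/a falls in (50, 80] for carbon steel → category C4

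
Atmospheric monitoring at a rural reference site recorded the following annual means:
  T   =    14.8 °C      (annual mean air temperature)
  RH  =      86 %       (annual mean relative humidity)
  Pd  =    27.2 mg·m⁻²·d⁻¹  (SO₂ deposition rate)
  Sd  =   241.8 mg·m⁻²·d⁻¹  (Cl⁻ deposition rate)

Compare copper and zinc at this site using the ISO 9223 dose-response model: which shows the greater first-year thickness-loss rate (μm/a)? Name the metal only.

copper: temperature factor f = -0.080·(4.8) = -0.3840
  Pd branch = 0.0053·Pd^0.26·e^(0.059·RH+f) = 1.362 μm/a
  Cl⁻ term: 0.01025·241.8^0.27·exp(0.036·86+0.049·14.8) = 2.06
  sum: 1.362 + 2.06 → r_corr = 3.421 μm/a
zinc: f(T) = -0.071·(T−10) [T>10 °C] = -0.3408
  Pd branch = 0.0129·Pd^0.44·e^(0.046·RH+f) = 2.051 μm/a
  Sd branch = 0.0175·Sd^0.57·e^(0.008·RH+0.085·T) = 2.797 μm/a
  sum: 2.051 + 2.797 → r_corr = 4.848 μm/a
Ordering by μm/a: zinc (4.85) > copper (3.42)

zinc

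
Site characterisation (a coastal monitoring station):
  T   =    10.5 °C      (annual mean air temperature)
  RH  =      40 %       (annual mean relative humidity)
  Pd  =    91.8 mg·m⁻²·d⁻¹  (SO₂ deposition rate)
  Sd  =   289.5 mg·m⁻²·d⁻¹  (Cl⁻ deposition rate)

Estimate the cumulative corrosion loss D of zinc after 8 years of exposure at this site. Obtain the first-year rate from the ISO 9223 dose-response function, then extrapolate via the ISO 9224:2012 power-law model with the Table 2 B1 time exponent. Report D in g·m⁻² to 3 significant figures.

zinc: temperature factor f = -0.071·(0.5) = -0.0355
  SO₂ term: 0.0129·91.8^0.44·exp(0.046·40-0.0355) = 0.5727
  Cl⁻ term: 0.0175·289.5^0.57·exp(0.008·40+0.085·10.5) = 1.489
  r_corr = 0.5727 + 1.489 = 2.061 μm/a
Power-law: D(8) = r_corr · 8^0.813
  D(8) = 2.061 × 8^0.813 = 2.061 × 5.423 = 11.18 μm
  Mass loss = 11.18 μm × 7.14 g/cm³ = 79.81 g·m⁻²

D(8) = 79.8 g·m⁻²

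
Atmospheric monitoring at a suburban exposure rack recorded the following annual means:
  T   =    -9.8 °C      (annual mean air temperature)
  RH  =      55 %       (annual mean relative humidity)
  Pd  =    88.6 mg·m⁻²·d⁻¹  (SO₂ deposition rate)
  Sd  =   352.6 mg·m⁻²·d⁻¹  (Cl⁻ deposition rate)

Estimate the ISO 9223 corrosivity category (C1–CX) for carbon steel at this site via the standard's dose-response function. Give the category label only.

carbon steel: temperature factor f = +0.150·(-19.8) = -2.9700
  SO₂ term: 1.77·88.6^0.52·exp(0.02·55-2.9700) = 2.809
  Cl⁻ term: 0.102·352.6^0.62·exp(0.033·55+0.04·-9.8) = 16.07
  sum: 2.809 + 16.07 → r_corr = 18.88 μm/a
ISO 9223 Table 2 (carbon steel): 1.3 < 18.9 ≤ 25 μm/a ⇒ C2

C2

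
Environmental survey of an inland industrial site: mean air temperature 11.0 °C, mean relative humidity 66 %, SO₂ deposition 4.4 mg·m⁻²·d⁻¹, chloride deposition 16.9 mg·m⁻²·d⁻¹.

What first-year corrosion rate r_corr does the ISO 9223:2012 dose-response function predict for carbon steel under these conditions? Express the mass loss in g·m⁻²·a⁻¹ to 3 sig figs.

carbon steel: f(T) = -0.054·(T−10) [T>10 °C] = -0.0540
  SO₂ term: 1.77·4.4^0.52·exp(0.02·66-0.0540) = 13.56
  Sd branch = 0.102·Sd^0.62·e^(0.033·RH+0.04·T) = 8.07 μm/a
  sum: 13.56 + 8.07 → r_corr = 21.63 μm/a
Convert to mass loss: 21.63 μm/a × 7.85 g/cm³ = 169.8 g·m⁻²·a⁻¹

r_corr = 170 g·m⁻²·a⁻¹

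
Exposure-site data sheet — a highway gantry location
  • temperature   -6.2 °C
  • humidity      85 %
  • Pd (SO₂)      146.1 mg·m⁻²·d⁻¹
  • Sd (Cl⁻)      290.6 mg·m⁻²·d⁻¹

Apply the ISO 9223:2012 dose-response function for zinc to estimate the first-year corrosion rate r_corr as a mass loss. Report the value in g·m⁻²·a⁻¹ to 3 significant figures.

zinc: T≤10 °C ⇒ hinge +0.038·(-6.2−10) = -0.6156
  sulphur-dioxide contribution → 3.117 μm/a
  chloride contribution → 0.5171 μm/a
  total first-year rate 3.634 μm/a
Convert to mass loss: 3.634 μm/a × 7.14 g/cm³ = 25.95 g·m⁻²·a⁻¹

r_corr = 25.9 g·m⁻²·a⁻¹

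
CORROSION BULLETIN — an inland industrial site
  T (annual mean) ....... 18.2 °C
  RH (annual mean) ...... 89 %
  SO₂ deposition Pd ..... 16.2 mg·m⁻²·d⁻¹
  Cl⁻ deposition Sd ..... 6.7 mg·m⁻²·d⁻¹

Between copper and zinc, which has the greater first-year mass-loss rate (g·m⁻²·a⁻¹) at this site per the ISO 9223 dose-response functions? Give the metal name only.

copper: T>10 °C ⇒ hinge -0.080·(18.2−10) = -0.6560
  sulphur-dioxide contribution → 1.082 μm/a
  chloride contribution → 1.029 μm/a
  ⇒ r_corr(copper) = 2.112 μm/a
  mass loss = 2.112 μm/a × 8.96 g/cm³ = 18.92 g·m⁻²·a⁻¹
zinc: temperature factor f = -0.071·(8.2) = -0.5822
  sulphur-dioxide contribution → 1.472 μm/a
  chloride contribution → 0.4954 μm/a
  total first-year rate 1.967 μm/a
  mass loss = 1.967 μm/a × 7.14 g/cm³ = 14.05 g·m⁻²·a⁻¹
Ordering by g·m⁻²·a⁻¹: copper (18.9) > zinc (14)

copper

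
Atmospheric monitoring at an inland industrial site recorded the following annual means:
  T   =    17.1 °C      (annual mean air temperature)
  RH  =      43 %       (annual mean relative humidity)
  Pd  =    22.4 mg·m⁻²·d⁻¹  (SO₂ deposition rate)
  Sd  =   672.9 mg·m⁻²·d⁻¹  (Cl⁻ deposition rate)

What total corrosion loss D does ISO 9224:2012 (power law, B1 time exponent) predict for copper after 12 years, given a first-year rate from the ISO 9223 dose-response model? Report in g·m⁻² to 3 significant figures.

copper: temperature factor f = -0.080·(7.1) = -0.5680
  SO₂ term: 0.0053·22.4^0.26·exp(0.059·43-0.5680) = 0.08521
  Cl⁻ term: 0.01025·672.9^0.27·exp(0.036·43+0.049·17.1) = 0.6463
  r_corr = 0.08521 + 0.6463 = 0.7315 μm/a
Long-term exponent b (ISO 9224 Table 2, B1) = 0.667
  D(12) = 0.7315 × 12^0.667 = 0.7315 × 5.246 = 3.838 μm
  Mass loss = 3.838 μm × 8.96 g/cm³ = 34.38 g·m⁻²

D(12) = 34.4 g·m⁻²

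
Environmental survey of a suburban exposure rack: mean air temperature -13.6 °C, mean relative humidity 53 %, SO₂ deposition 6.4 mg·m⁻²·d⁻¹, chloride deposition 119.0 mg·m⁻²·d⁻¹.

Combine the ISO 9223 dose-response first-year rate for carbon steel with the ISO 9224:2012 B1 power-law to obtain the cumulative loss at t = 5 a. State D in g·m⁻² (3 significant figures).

carbon steel: T≤10 °C ⇒ hinge +0.150·(-13.6−10) = -3.5400
  SO₂ term: 1.77·6.4^0.52·exp(0.02·53-3.5400) = 0.3892
  Cl⁻ term: 0.102·119.0^0.62·exp(0.033·53+0.04·-13.6) = 6.588
  r_corr = 0.3892 + 6.588 = 6.977 μm/a
Power-law: D(5) = r_corr · 5^0.523
  D(5) = 6.977 × 5^0.523 = 6.977 × 2.32 = 16.19 μm
  Mass loss = 16.19 μm × 7.85 g/cm³ = 127.1 g·m⁻²

D(5) = 127 g·m⁻²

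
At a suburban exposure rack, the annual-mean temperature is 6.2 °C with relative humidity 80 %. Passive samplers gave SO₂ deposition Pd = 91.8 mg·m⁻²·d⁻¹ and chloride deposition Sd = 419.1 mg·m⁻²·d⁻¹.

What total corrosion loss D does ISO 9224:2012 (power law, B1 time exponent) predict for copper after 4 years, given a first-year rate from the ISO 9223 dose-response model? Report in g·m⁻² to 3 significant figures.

D(4) = 55.5 g·m⁻²

copper: temperature factor f = +0.126·(-3.8) = -0.4788
  Pd branch = 0.0053·Pd^0.26·e^(0.059·RH+f) = 1.193 μm/a
  Cl⁻ term: 0.01025·419.1^0.27·exp(0.036·80+0.049·6.2) = 1.263
  r_corr = 1.193 + 1.263 = 2.456 μm/a
Power-law: D(4) = r_corr · 4^0.667
  D(4) = 2.456 × 4^0.667 = 2.456 × 2.521 = 6.191 μm
  Mass loss = 6.191 μm × 8.96 g/cm³ = 55.47 g·m⁻²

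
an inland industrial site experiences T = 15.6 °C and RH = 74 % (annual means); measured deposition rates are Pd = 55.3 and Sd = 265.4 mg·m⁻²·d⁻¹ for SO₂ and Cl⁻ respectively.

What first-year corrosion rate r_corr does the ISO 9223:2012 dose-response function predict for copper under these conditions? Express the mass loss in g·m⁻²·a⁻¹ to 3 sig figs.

r_corr = 19.6 g·m⁻²·a⁻¹

copper: temperature factor f = -0.080·(5.6) = -0.4480
  SO₂ term: 0.0053·55.3^0.26·exp(0.059·74-0.4480) = 0.7567
  Cl⁻ term: 0.01025·265.4^0.27·exp(0.036·74+0.049·15.6) = 1.426
  r_corr = 0.7567 + 1.426 = 2.183 μm/a
Convert to mass loss: 2.183 μm/a × 8.96 g/cm³ = 19.56 g·m⁻²·a⁻¹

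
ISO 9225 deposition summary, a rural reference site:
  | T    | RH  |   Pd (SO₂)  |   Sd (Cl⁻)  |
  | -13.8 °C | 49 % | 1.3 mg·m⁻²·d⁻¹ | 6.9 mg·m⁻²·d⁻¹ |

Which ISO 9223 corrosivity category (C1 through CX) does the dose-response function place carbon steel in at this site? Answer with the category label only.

carbon steel: T≤10 °C ⇒ hinge +0.150·(-13.8−10) = -3.5700
  Pd branch = 1.77·Pd^0.52·e^(0.02·RH+f) = 0.1522 μm/a
  Cl⁻ term: 0.102·6.9^0.62·exp(0.033·49+0.04·-13.8) = 0.98
  r_corr = 0.1522 + 0.98 = 1.132 μm/a
Category bounds: 0…1.3 μm/a bracket r_corr ⇒ C1

C1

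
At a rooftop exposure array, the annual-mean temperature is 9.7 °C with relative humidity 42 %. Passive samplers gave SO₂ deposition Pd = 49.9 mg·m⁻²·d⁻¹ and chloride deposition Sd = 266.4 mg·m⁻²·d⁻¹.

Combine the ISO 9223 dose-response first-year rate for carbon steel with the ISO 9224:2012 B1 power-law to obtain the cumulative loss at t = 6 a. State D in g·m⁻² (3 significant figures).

carbon steel: temperature factor f = +0.150·(-0.3) = -0.0450
  SO₂ term: 1.77·49.9^0.52·exp(0.02·42-0.0450) = 29.94
  Cl⁻ term: 0.102·266.4^0.62·exp(0.033·42+0.04·9.7) = 19.18
  r_corr = 29.94 + 19.18 = 49.12 μm/a
ISO 9224: D(t) = r_corr · t^b with b = 0.523 (carbon steel, B1)
  D(6) = 49.12 × 6^0.523 = 49.12 × 2.553 = 125.4 μm
  Mass loss = 125.4 μm × 7.85 g/cm³ = 984.3 g·m⁻²

D(6) = 984 g·m⁻²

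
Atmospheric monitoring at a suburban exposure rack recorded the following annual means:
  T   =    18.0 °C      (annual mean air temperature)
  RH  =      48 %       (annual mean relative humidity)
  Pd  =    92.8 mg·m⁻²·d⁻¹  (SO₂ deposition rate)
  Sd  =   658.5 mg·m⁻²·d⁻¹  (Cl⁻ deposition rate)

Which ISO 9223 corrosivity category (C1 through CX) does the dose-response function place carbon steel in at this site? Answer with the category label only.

carbon steel: T>10 °C ⇒ hinge -0.054·(18.0−10) = -0.4320
  SO₂ term: 1.77·92.8^0.52·exp(0.02·48-0.4320) = 31.65
  Cl⁻ term: 0.102·658.5^0.62·exp(0.033·48+0.04·18.0) = 57.11
  r_corr = 31.65 + 57.11 = 88.76 μm/a
ISO 9223 Table 2 (carbon steel): 80 < 88.8 ≤ 200 μm/a ⇒ C5

C5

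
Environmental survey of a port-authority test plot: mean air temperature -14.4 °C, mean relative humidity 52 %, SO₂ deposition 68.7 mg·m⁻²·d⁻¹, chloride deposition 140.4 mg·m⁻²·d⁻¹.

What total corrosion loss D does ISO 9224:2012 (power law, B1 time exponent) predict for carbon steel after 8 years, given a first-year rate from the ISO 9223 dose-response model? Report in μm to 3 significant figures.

carbon steel: T≤10 °C ⇒ hinge +0.150·(-14.4−10) = -3.6600
  SO₂ term: 1.77·68.7^0.52·exp(0.02·52-3.6600) = 1.162
  Cl⁻ term: 0.102·140.4^0.62·exp(0.033·52+0.04·-14.4) = 6.84
  sum: 1.162 + 6.84 → r_corr = 8.002 μm/a
ISO 9224: D(t) = r_corr · t^b with b = 0.523 (carbon steel, B1)
  D(8) = 8.002 × 8^0.523 = 8.002 × 2.967 = 23.74 μm

D(8) = 23.7 μm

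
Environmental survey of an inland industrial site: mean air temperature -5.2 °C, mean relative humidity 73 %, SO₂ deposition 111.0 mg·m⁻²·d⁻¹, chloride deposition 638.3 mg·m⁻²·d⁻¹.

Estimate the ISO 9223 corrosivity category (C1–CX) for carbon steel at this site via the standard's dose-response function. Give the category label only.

carbon steel: temperature factor f = +0.150·(-15.2) = -2.2800
  sulphur-dioxide contribution → 9.024 μm/a
  chloride contribution → 50.54 μm/a
  total first-year rate 59.56 μm/a
Category bounds: 50…80 μm/a bracket r_corr ⇒ C4

C4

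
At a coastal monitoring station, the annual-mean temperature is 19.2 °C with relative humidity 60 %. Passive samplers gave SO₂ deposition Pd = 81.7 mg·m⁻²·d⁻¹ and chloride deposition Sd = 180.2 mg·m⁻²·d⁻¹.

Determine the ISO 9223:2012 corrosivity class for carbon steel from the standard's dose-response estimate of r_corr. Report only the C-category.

C4

carbon steel: T>10 °C ⇒ hinge -0.054·(19.2−10) = -0.4968
  Pd branch = 1.77·Pd^0.52·e^(0.02·RH+f) = 35.3 μm/a
  Sd branch = 0.102·Sd^0.62·e^(0.033·RH+0.04·T) = 39.87 μm/a
  sum: 35.3 + 39.87 → r_corr = 75.16 μm/a
75.2 μm/a falls in (50, 80] for carbon steel → category C4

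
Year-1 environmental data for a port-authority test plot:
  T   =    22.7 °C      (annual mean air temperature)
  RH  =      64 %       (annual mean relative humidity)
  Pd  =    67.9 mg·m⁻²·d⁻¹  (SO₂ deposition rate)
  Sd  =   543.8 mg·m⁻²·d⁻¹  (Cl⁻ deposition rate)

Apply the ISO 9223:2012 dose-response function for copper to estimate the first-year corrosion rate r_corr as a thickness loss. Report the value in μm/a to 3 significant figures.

r_corr = 1.96 μm/a

copper: temperature factor f = -0.080·(12.7) = -1.0160
  sulphur-dioxide contribution → 0.2507 μm/a
  chloride contribution → 1.71 μm/a
  ⇒ r_corr(copper) = 1.961 μm/a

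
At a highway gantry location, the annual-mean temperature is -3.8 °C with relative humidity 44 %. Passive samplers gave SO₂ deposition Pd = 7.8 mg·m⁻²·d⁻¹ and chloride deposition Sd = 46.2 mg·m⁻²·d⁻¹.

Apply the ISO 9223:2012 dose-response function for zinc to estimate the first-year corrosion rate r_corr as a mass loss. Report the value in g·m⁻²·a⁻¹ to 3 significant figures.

zinc: f(T) = +0.038·(T−10) [T≤10 °C] = -0.5244
  Pd branch = 0.0129·Pd^0.44·e^(0.046·RH+f) = 0.1427 μm/a
  Cl⁻ term: 0.0175·46.2^0.57·exp(0.008·44+0.085·-3.8) = 0.1601
  sum: 0.1427 + 0.1601 → r_corr = 0.3028 μm/a
Convert to mass loss: 0.3028 μm/a × 7.14 g/cm³ = 2.162 g·m⁻²·a⁻¹

r_corr = 2.16 g·m⁻²·a⁻¹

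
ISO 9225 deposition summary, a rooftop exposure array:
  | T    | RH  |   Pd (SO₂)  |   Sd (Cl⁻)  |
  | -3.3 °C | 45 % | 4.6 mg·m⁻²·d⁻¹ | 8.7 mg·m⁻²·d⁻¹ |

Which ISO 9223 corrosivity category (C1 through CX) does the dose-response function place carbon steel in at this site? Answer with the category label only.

carbon steel: T≤10 °C ⇒ hinge +0.150·(-3.3−10) = -1.9950
  sulphur-dioxide contribution → 1.309 μm/a
  chloride contribution → 1.509 μm/a
  total first-year rate 2.818 μm/a
ISO 9223 Table 2 (carbon steel): 1.3 < 2.82 ≤ 25 μm/a ⇒ C2

C2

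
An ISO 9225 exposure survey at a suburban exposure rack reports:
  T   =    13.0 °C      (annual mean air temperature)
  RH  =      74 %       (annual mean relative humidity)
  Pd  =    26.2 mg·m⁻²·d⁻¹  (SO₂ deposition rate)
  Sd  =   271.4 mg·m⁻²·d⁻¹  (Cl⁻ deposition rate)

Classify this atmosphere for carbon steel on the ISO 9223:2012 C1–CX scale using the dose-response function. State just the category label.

C5

carbon steel: f(T) = -0.054·(T−10) [T>10 °C] = -0.1620
  SO₂ term: 1.77·26.2^0.52·exp(0.02·74-0.1620) = 36.13
  Cl⁻ term: 0.102·271.4^0.62·exp(0.033·74+0.04·13.0) = 63.65
  sum: 36.13 + 63.65 → r_corr = 99.78 μm/a
99.8 μm/a falls in (80, 200] for carbon steel → category C5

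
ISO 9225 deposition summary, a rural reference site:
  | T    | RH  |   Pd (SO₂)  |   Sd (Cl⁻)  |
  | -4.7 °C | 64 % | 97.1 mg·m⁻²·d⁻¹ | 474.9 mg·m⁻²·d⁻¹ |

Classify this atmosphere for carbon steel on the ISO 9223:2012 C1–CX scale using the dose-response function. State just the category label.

carbon steel: T≤10 °C ⇒ hinge +0.150·(-4.7−10) = -2.2050
  Pd branch = 1.77·Pd^0.52·e^(0.02·RH+f) = 7.579 μm/a
  Cl⁻ term: 0.102·474.9^0.62·exp(0.033·64+0.04·-4.7) = 31.89
  sum: 7.579 + 31.89 → r_corr = 39.47 μm/a
39.5 μm/a falls in (25, 50] for carbon steel → category C3

C3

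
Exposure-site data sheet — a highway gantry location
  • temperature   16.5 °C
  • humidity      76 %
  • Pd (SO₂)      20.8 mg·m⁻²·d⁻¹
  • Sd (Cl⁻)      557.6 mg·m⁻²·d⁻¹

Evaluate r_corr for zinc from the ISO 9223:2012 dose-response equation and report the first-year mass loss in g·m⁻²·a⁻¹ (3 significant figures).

r_corr = 41.6 g·m⁻²·a⁻¹

zinc: temperature factor f = -0.071·(6.5) = -0.4615
  sulphur-dioxide contribution → 1.02 μm/a
  chloride contribution → 4.804 μm/a
  ⇒ r_corr(zinc) = 5.823 μm/a
Convert to mass loss: 5.823 μm/a × 7.14 g/cm³ = 41.58 g·m⁻²·a⁻¹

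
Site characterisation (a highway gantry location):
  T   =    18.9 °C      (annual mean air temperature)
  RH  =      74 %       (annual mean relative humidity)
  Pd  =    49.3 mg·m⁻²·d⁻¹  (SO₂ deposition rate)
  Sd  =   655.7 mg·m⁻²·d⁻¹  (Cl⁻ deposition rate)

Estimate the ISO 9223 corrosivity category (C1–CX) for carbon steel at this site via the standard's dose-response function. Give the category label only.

carbon steel: T>10 °C ⇒ hinge -0.054·(18.9−10) = -0.4806
  SO₂ term: 1.77·49.3^0.52·exp(0.02·74-0.4806) = 36.5
  Sd branch = 0.102·Sd^0.62·e^(0.033·RH+0.04·T) = 139.3 μm/a
  r_corr = 36.5 + 139.3 = 175.8 μm/a
Category bounds: 80…200 μm/a bracket r_corr ⇒ C5

C5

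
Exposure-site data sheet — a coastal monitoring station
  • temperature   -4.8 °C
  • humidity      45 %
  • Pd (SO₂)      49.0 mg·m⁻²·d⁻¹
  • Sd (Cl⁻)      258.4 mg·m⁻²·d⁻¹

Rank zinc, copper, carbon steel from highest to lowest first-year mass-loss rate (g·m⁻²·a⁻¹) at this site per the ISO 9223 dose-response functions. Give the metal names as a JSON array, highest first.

zinc: T≤10 °C ⇒ hinge +0.038·(-4.8−10) = -0.5624
  SO₂ term: 0.0129·49.0^0.44·exp(0.046·45-0.5624) = 0.3229
  Sd branch = 0.0175·Sd^0.57·e^(0.008·RH+0.085·T) = 0.3955 μm/a
  sum: 0.3229 + 0.3955 → r_corr = 0.7184 μm/a
  mass loss = 0.7184 μm/a × 7.14 g/cm³ = 5.129 g·m⁻²·a⁻¹
copper: T≤10 °C ⇒ hinge +0.126·(-4.8−10) = -1.8648
  SO₂ term: 0.0053·49.0^0.26·exp(0.059·45-1.8648) = 0.03213
  Cl⁻ term: 0.01025·258.4^0.27·exp(0.036·45+0.049·-4.8) = 0.1834
  r_corr = 0.03213 + 0.1834 = 0.2156 μm/a
  mass loss = 0.2156 μm/a × 8.96 g/cm³ = 1.931 g·m⁻²·a⁻¹
carbon steel: T≤10 °C ⇒ hinge +0.150·(-4.8−10) = -2.2200
  SO₂ term: 1.77·49.0^0.52·exp(0.02·45-2.2200) = 3.578
  Sd branch = 0.102·Sd^0.62·e^(0.033·RH+0.04·T) = 11.63 μm/a
  r_corr = 3.578 + 11.63 = 15.21 μm/a
  mass loss = 15.21 μm/a × 7.85 g/cm³ = 119.4 g·m⁻²·a⁻¹
Ordering by g·m⁻²·a⁻¹: carbon steel (119) > zinc (5.13) > copper (1.93)

["carbon steel", "zinc", "copper"]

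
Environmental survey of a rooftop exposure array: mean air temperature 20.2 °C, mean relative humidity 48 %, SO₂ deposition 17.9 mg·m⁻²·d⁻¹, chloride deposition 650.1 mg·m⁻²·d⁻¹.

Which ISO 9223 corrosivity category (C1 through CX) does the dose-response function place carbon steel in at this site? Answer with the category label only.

C4

carbon steel: f(T) = -0.054·(T−10) [T>10 °C] = -0.5508
  Pd branch = 1.77·Pd^0.52·e^(0.02·RH+f) = 11.94 μm/a
  Cl⁻ term: 0.102·650.1^0.62·exp(0.033·48+0.04·20.2) = 61.87
  sum: 11.94 + 61.87 → r_corr = 73.81 μm/a
73.8 μm/a falls in (50, 80] for carbon steel → category C4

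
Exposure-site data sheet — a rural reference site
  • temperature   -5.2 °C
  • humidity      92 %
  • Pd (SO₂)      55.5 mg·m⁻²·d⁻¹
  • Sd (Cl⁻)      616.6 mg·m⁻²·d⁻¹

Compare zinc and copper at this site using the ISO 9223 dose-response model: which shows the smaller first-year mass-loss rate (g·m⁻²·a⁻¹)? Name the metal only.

copper

zinc: T≤10 °C ⇒ hinge +0.038·(-5.2−10) = -0.5776
  SO₂ term: 0.0129·55.5^0.44·exp(0.046·92-0.5776) = 2.919
  Cl⁻ term: 0.0175·616.6^0.57·exp(0.008·92+0.085·-5.2) = 0.9142
  r_corr = 2.919 + 0.9142 = 3.833 μm/a
  mass loss = 3.833 μm/a × 7.14 g/cm³ = 27.37 g·m⁻²·a⁻¹
copper: T≤10 °C ⇒ hinge +0.126·(-5.2−10) = -1.9152
  Pd branch = 0.0053·Pd^0.26·e^(0.059·RH+f) = 0.5051 μm/a
  Cl⁻ term: 0.01025·616.6^0.27·exp(0.036·92+0.049·-5.2) = 1.235
  r_corr = 0.5051 + 1.235 = 1.74 μm/a
  mass loss = 1.74 μm/a × 8.96 g/cm³ = 15.59 g·m⁻²·a⁻¹
Ordering by g·m⁻²·a⁻¹: zinc (27.4) > copper (15.6)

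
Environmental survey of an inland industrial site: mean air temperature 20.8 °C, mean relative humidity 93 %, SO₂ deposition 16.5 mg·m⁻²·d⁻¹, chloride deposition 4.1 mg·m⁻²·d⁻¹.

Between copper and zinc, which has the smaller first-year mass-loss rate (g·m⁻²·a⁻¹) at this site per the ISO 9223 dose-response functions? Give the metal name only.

copper: temperature factor f = -0.080·(10.8) = -0.8640
  Pd branch = 0.0053·Pd^0.26·e^(0.059·RH+f) = 1.118 μm/a
  Cl⁻ term: 0.01025·4.1^0.27·exp(0.036·93+0.049·20.8) = 1.183
  sum: 1.118 + 1.183 → r_corr = 2.301 μm/a
  mass loss = 2.301 μm/a × 8.96 g/cm³ = 20.62 g·m⁻²·a⁻¹
zinc: T>10 °C ⇒ hinge -0.071·(20.8−10) = -0.7668
  Pd branch = 0.0129·Pd^0.44·e^(0.046·RH+f) = 1.483 μm/a
  Sd branch = 0.0175·Sd^0.57·e^(0.008·RH+0.085·T) = 0.4823 μm/a
  sum: 1.483 + 0.4823 → r_corr = 1.965 μm/a
  mass loss = 1.965 μm/a × 7.14 g/cm³ = 14.03 g·m⁻²·a⁻¹
Ordering by g·m⁻²·a⁻¹: copper (20.6) > zinc (14)

zinc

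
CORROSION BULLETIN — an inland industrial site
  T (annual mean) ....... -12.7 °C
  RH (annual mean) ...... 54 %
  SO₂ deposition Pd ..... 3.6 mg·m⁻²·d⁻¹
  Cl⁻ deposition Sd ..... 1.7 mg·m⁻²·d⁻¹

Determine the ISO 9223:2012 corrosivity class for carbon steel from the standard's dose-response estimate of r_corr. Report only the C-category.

C1

carbon steel: temperature factor f = +0.150·(-22.7) = -3.4050
  sulphur-dioxide contribution → 0.3369 μm/a
  chloride contribution → 0.5067 μm/a
  ⇒ r_corr(carbon steel) = 0.8436 μm/a
Category bounds: 0…1.3 μm/a bracket r_corr ⇒ C1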